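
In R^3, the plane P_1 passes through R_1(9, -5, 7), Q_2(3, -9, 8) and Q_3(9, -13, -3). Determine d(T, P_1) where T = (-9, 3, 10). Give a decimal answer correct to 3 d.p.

R_1Q_2 = (-6, -4, 1), R_1Q_3 = (0, -8, -10); a normal to P_1 is R_1Q_2 × R_1Q_3 = (48, -60, 48).
Using R_1: P_1 has equation 48x - 60y + 48z = 1068.
n·T − d = (48)·(-9) + (-60)·(3) + (48)·(10) − 1068 = -1200; |n| = √8208.
Distance = |-1200| / √8208 = 1200/√8208 ≈ 13.245.

13.245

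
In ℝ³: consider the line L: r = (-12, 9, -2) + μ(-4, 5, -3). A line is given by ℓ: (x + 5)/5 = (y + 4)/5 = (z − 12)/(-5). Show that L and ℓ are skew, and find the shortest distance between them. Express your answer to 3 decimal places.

ℓ has direction (5, 5, -5) through (-5, -4, 12).
Common perpendicular direction n = (-4, 5, -3) × (5, 5, -5) = (-10, -35, -45).
With w = (-5, -4, 12) − (-12, 9, -2) = (7, -13, 14), w · n = -245.
Since n ≠ 0 the lines are not parallel, and w · n = -245 ≠ 0 so they do not intersect; hence they are skew.
Distance = |w · n| / |n| = |-245| / √3350 ≈ 4.233.

4.233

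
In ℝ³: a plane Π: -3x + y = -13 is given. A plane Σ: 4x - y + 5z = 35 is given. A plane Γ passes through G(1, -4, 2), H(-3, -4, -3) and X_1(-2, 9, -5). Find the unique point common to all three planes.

GH = (-4, 0, -5), GX_1 = (-3, 13, -7); a normal to Γ is GH × GX_1 = (65, -13, -52).
Using G: Γ has equation 65x - 13y - 52z = 13.
Solving the 3×3 linear system -3x + y = -13, 4x - y + 5z = 35, 65x - 13y - 52z = 13 (e.g. by elimination or Cramer's rule, determinant = 182) gives (2, -7, 4).

(2, -7, 4)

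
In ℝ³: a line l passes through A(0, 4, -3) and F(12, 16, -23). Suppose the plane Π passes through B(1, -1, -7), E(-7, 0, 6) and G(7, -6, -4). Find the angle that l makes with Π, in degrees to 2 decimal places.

24.05

A direction vector for l is F − A = (12, 12, -20).
BE = (-8, 1, 13), BG = (6, -5, 3); a normal to Π is BE × BG = (68, 102, 34).
Using B: Π has equation 68x + 102y + 34z = -272.
sin θ = |n·v| / (|n||v|) = |1360| / (√16184 · √688) = 0.40757.
θ ≈ 24.05°.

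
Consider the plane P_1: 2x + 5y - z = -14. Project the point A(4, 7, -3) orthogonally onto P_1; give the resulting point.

Foot = A − λn with λ = (n·A − d)/|n|² = (46 − (-14))/30 = 2.
Foot = (4, 7, -3) − 2·(2, 5, -1) = (0, -3, -1).

(0, -3, -1)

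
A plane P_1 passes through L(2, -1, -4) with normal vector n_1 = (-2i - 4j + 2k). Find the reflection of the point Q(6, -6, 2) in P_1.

P_1: n_1·r = n_1·L gives -2x - 4y + 2z = -8.
λ = (n·Q − d)/|n|² = (16 − (-8))/24 = 1.
Reflection = Q − 2λn = (6, -6, 2) − 2·(-2, -4, 2) = (10, 2, -2).

(10, 2, -2)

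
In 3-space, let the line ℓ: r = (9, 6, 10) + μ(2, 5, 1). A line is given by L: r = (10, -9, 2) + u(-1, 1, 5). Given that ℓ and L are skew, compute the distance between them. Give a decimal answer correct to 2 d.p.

Common perpendicular direction n = (2, 5, 1) × (-1, 1, 5) = (24, -11, 7).
With w = (10, -9, 2) − (9, 6, 10) = (1, -15, -8), w · n = 133.
Distance = |w · n| / |n| = |133| / √746 ≈ 4.87.

4.87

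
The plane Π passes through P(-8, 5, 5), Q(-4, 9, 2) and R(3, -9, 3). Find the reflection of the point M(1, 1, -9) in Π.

(9, 5, 7)

PQ = (4, 4, -3), PR = (11, -14, -2); a normal to Π is PQ × PR = (-50, -25, -100).
Using P: Π has equation -50x - 25y - 100z = -225.
λ = (n·M − d)/|n|² = (825 − (-225))/13125 = 2/25.
Reflection = M − 2λn = (1, 1, -9) − (4/25)·(-50, -25, -100) = (9, 5, 7).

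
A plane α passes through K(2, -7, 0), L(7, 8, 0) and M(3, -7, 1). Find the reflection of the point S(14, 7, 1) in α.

(8, 9, 7)

KL = (5, 15, 0), KM = (1, 0, 1); a normal to α is KL × KM = (15, -5, -15).
Using K: α has equation 15x - 5y - 15z = 65.
λ = (n·S − d)/|n|² = (160 − 65)/475 = 1/5.
Reflection = S − 2λn = (14, 7, 1) − (2/5)·(15, -5, -15) = (8, 9, 7).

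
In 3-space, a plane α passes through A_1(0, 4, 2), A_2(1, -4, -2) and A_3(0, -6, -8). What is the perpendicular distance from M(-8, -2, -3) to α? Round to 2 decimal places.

A_1A_2 = (1, -8, -4), A_1A_3 = (0, -10, -10); a normal to α is A_1A_2 × A_1A_3 = (40, 10, -10).
Using A_1: α has equation 40x + 10y - 10z = 20.
n·M − d = (40)·(-8) + (10)·(-2) + (-10)·(-3) − 20 = -330; |n| = √1800.
Distance = |-330| / √1800 = 330/√1800 ≈ 7.78.

7.78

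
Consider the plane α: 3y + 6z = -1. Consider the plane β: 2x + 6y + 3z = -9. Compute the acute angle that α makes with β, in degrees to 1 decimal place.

cos θ = |n₁·n₂| / (|n₁||n₂|) = |36| / (√45 · √49).
θ = arccos(0.76665) ≈ 39.9°.

39.9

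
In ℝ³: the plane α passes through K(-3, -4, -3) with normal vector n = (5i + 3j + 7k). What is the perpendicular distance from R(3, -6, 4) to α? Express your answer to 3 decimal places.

8.013

α: n·r = n·K gives 5x + 3y + 7z = -48.
n·R − d = (5)·(3) + (3)·(-6) + (7)·(4) − (-48) = 73; |n| = √83.
Distance = |73| / √83 = 73/√83 ≈ 8.013.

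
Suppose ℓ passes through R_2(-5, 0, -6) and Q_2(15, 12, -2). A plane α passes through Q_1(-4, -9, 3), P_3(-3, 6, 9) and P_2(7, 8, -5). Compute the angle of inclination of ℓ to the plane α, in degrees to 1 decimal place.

A direction vector for ℓ is Q_2 − R_2 = (20, 12, 4).
Q_1P_3 = (1, 15, 6), Q_1P_2 = (11, 17, -8); a normal to α is Q_1P_3 × Q_1P_2 = (-222, 74, -148).
Using Q_1: α has equation -222x + 74y - 148z = -222.
sin θ = |n·v| / (|n||v|) = |-4144| / (√76664 · √560) = 0.63246.
θ ≈ 39.2°.

39.2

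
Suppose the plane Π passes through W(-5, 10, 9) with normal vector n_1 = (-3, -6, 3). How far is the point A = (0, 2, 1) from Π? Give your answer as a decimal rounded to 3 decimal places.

1.225

Π: n_1·r = n_1·W gives -3x - 6y + 3z = -18.
n·A − d = (-3)·(0) + (-6)·(2) + (3)·(1) − (-18) = 9; |n| = √54.
Distance = |9| / √54 = 9/√54 ≈ 1.225.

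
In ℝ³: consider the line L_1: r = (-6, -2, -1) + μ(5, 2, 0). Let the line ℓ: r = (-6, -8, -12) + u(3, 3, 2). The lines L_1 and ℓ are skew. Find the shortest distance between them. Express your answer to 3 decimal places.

2.779

Common perpendicular direction n = (5, 2, 0) × (3, 3, 2) = (4, -10, 9).
With w = (-6, -8, -12) − (-6, -2, -1) = (0, -6, -11), w · n = -39.
Distance = |w · n| / |n| = |-39| / √197 ≈ 2.779.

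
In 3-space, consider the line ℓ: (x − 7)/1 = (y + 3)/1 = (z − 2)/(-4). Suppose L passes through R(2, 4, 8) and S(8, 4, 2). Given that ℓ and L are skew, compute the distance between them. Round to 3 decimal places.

6.633

ℓ has direction (1, 1, -4) through (7, -3, 2).
A direction vector for L is S − R = (6, 0, -6).
Common perpendicular direction n = (1, 1, -4) × (6, 0, -6) = (-6, -18, -6).
With w = (2, 4, 8) − (7, -3, 2) = (-5, 7, 6), w · n = -132.
Distance = |w · n| / |n| = |-132| / √396 ≈ 6.633.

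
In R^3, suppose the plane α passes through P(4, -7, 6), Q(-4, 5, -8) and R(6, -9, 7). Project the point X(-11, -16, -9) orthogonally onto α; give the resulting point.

(1, -1, -3)

PQ = (-8, 12, -14), PR = (2, -2, 1); a normal to α is PQ × PR = (-16, -20, -8).
Using P: α has equation -16x - 20y - 8z = 28.
Foot = X − λn with λ = (n·X − d)/|n|² = (568 − 28)/720 = 3/4.
Foot = (-11, -16, -9) − (3/4)·(-16, -20, -8) = (1, -1, -3).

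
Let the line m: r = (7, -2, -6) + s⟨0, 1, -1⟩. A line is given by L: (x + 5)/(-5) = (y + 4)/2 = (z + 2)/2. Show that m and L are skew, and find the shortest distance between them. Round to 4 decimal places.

4.6775

L has direction (-5, 2, 2) through (-5, -4, -2).
Common perpendicular direction n = (0, 1, -1) × (-5, 2, 2) = (4, 5, 5).
With w = (-5, -4, -2) − (7, -2, -6) = (-12, -2, 4), w · n = -38.
Since n ≠ 0 the lines are not parallel, and w · n = -38 ≠ 0 so they do not intersect; hence they are skew.
Distance = |w · n| / |n| = |-38| / √66 ≈ 4.6775.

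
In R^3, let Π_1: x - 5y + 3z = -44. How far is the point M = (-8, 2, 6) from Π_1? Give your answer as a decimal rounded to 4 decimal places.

n·M − d = (1)·(-8) + (-5)·(2) + (3)·(6) − (-44) = 44; |n| = √35.
Distance = |44| / √35 = 44/√35 ≈ 7.4374.

7.4374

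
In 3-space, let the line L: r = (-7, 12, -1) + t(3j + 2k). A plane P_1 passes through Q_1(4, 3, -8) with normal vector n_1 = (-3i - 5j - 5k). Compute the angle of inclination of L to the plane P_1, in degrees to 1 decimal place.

P_1: n_1·r = n_1·Q_1 gives -3x - 5y - 5z = 13.
sin θ = |n·v| / (|n||v|) = |-25| / (√59 · √13) = 0.90270.
θ ≈ 64.5°.

64.5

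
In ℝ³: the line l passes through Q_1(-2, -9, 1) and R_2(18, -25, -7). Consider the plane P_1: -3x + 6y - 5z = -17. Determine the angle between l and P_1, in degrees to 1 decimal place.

A direction vector for l is R_2 − Q_1 = (20, -16, -8).
sin θ = |n·v| / (|n||v|) = |-116| / (√70 · √720) = 0.51671.
θ ≈ 31.1°.

31.1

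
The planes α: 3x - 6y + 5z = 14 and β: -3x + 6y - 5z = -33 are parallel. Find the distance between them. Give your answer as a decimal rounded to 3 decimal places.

Rescale β by 1/(-1): 3x - 6y + 5z = 33. Then distance = |14 − 33| / √70 ≈ 2.271.

2.271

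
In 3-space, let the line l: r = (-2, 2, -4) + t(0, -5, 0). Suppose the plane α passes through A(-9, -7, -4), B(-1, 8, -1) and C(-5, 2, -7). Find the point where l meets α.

AB = (8, 15, 3), AC = (4, 9, -3); a normal to α is AB × AC = (-72, 36, 12).
Using A: α has equation -72x + 36y + 12z = 348.
Substitute r = (-2, 2, -4) + t(0, -5, 0) into the plane: 168 + (-180)t = 348, so t = -1.
Intersection: (-2, 2, -4) + (-1)·(0, -5, 0) = (-2, 7, -4).

(-2, 7, -4)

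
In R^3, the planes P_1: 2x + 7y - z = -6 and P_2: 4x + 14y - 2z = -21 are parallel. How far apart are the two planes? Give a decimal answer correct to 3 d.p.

Rescale P_2 by 1/2: 2x + 7y - z = -21/2. Then distance = |-6 − (-21/2)| / √54 ≈ 0.612.

0.612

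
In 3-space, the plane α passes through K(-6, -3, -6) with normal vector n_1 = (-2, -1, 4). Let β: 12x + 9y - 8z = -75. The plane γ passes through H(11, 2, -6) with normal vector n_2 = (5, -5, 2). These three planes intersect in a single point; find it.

α: n_1·r = n_1·K gives -2x - y + 4z = -9.
γ: n_2·r = n_2·H gives 5x - 5y + 2z = 33.
Solving the 3×3 linear system -2x - y + 4z = -9, 12x + 9y - 8z = -75, 5x - 5y + 2z = 33 (e.g. by elimination or Cramer's rule, determinant = -312) gives (-2, -11, -6).

(-2, -11, -6)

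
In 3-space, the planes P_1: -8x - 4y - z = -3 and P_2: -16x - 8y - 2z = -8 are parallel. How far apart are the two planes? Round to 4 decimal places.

Rescale P_2 by 1/2: -8x - 4y - z = -4. Then distance = |-3 − (-4)| / √81 ≈ 0.1111.

0.1111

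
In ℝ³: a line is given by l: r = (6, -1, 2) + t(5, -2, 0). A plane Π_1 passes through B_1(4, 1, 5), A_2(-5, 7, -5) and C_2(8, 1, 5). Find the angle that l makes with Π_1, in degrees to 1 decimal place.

B_1A_2 = (-9, 6, -10), B_1C_2 = (4, 0, 0); a normal to Π_1 is B_1A_2 × B_1C_2 = (0, -40, -24).
Using B_1: Π_1 has equation -40y - 24z = -160.
sin θ = |n·v| / (|n||v|) = |80| / (√2176 · √29) = 0.31846.
θ ≈ 18.6°.

18.6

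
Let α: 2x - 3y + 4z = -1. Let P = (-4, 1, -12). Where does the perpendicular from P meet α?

Foot = P − λn with λ = (n·P − d)/|n|² = (-59 − (-1))/29 = -2.
Foot = (-4, 1, -12) − (-2)·(2, -3, 4) = (0, -5, -4).

(0, -5, -4)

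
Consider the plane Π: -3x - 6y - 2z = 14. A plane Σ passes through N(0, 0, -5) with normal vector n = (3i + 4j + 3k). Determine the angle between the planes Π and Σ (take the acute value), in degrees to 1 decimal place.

Σ: n·r = n·N gives 3x + 4y + 3z = -15.
cos θ = |n₁·n₂| / (|n₁||n₂|) = |-39| / (√49 · √34).
θ = arccos(0.95549) ≈ 17.2°.

17.2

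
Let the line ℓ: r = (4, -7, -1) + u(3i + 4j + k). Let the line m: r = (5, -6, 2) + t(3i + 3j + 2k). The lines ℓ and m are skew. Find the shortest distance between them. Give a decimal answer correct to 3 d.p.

1.067

Common perpendicular direction n = (3, 4, 1) × (3, 3, 2) = (5, -3, -3).
With w = (5, -6, 2) − (4, -7, -1) = (1, 1, 3), w · n = -7.
Distance = |w · n| / |n| = |-7| / √43 ≈ 1.067.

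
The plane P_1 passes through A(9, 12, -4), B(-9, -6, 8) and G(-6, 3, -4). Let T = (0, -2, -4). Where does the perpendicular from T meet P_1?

AB = (-18, -18, 12), AG = (-15, -9, 0); a normal to P_1 is AB × AG = (108, -180, -108).
Using A: P_1 has equation 108x - 180y - 108z = -756.
Foot = T − λn with λ = (n·T − d)/|n|² = (792 − (-756))/55728 = 1/36.
Foot = (0, -2, -4) − (1/36)·(108, -180, -108) = (-3, 3, -1).

(-3, 3, -1)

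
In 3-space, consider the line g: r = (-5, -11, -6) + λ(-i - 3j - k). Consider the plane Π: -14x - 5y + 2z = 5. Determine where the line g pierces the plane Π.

(-1, 1, -2)

Substitute r = (-5, -11, -6) + t(-1, -3, -1) into the plane: 113 + 27t = 5, so t = -4.
Intersection: (-5, -11, -6) + (-4)·(-1, -3, -1) = (-1, 1, -2).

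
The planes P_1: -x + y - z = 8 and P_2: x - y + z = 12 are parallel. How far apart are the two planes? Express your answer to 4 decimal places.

Rescale P_2 by 1/(-1): -x + y - z = -12. Then distance = |8 − (-12)| / √3 ≈ 11.5470.

11.5470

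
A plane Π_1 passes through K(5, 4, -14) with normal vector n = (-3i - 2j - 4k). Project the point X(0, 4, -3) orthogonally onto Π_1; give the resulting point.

Π_1: n·r = n·K gives -3x - 2y - 4z = 33.
Foot = X − λn with λ = (n·X − d)/|n|² = (4 − 33)/29 = -1.
Foot = (0, 4, -3) − (-1)·(-3, -2, -4) = (-3, 2, -7).

(-3, 2, -7)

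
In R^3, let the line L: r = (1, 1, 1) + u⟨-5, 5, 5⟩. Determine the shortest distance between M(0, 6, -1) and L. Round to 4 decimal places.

4.9666

Taking (1, 1, 1) on L with direction v = (-5, 5, 5): w = M − (1, 1, 1) = (-1, 5, -2), and w × v = (35, 15, 20).
Distance = |w × v| / |v| = √1850 / √75 ≈ 4.9666.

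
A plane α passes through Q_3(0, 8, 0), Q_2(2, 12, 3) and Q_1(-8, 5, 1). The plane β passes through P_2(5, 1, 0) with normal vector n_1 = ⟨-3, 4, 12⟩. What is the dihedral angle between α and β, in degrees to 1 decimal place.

70.5

Q_3Q_2 = (2, 4, 3), Q_3Q_1 = (-8, -3, 1); a normal to α is Q_3Q_2 × Q_3Q_1 = (13, -26, 26).
Using Q_3: α has equation 13x - 26y + 26z = -208.
β: n_1·r = n_1·P_2 gives -3x + 4y + 12z = -11.
cos θ = |n₁·n₂| / (|n₁||n₂|) = |169| / (√1521 · √169).
θ = arccos(0.33333) ≈ 70.5°.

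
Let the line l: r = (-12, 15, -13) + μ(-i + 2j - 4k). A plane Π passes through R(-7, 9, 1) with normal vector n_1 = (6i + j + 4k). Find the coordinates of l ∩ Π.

(-8, 7, 3)

Π: n_1·r = n_1·R gives 6x + y + 4z = -29.
Substitute r = (-12, 15, -13) + t(-1, 2, -4) into the plane: -109 + (-20)t = -29, so t = -4.
Intersection: (-12, 15, -13) + (-4)·(-1, 2, -4) = (-8, 7, 3).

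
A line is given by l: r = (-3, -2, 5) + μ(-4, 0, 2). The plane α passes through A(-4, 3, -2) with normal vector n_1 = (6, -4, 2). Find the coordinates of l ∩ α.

(-11, -2, 9)

α: n_1·r = n_1·A gives 6x - 4y + 2z = -40.
Substitute r = (-3, -2, 5) + t(-4, 0, 2) into the plane: 0 + (-20)t = -40, so t = 2.
Intersection: (-3, -2, 5) + 2·(-4, 0, 2) = (-11, -2, 9).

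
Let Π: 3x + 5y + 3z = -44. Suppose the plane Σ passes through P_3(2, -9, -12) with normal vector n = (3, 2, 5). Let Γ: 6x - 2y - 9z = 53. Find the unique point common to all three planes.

Σ: n·r = n·P_3 gives 3x + 2y + 5z = -72.
Solving the 3×3 linear system 3x + 5y + 3z = -44, 3x + 2y + 5z = -72, 6x - 2y - 9z = 53 (e.g. by elimination or Cramer's rule, determinant = 207) gives (-7, 2, -11).

(-7, 2, -11)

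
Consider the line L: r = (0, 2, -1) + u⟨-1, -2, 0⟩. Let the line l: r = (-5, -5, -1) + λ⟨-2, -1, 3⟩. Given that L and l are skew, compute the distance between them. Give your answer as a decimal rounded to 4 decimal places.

1.2247

Common perpendicular direction n = (-1, -2, 0) × (-2, -1, 3) = (-6, 3, -3).
With w = (-5, -5, -1) − (0, 2, -1) = (-5, -7, 0), w · n = 9.
Distance = |w · n| / |n| = |9| / √54 ≈ 1.2247.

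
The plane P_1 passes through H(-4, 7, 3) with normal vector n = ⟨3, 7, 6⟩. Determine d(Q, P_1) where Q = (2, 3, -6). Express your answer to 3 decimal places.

6.601

P_1: n·r = n·H gives 3x + 7y + 6z = 55.
n·Q − d = (3)·(2) + (7)·(3) + (6)·(-6) − 55 = -64; |n| = √94.
Distance = |-64| / √94 = 64/√94 ≈ 6.601.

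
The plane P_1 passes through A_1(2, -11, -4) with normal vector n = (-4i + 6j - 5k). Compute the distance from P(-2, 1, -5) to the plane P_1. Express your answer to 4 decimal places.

P_1: n·r = n·A_1 gives -4x + 6y - 5z = -54.
n·P − d = (-4)·(-2) + (6)·(1) + (-5)·(-5) − (-54) = 93; |n| = √77.
Distance = |93| / √77 = 93/√77 ≈ 10.5983.

10.5983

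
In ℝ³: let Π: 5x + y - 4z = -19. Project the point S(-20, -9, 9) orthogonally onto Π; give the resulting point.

Foot = S − λn with λ = (n·S − d)/|n|² = (-145 − (-19))/42 = -3.
Foot = (-20, -9, 9) − (-3)·(5, 1, -4) = (-5, -6, -3).

(-5, -6, -3)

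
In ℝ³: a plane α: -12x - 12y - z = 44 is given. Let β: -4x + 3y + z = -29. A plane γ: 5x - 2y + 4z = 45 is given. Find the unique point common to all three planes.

Solving the 3×3 linear system -12x - 12y - z = 44, -4x + 3y + z = -29, 5x - 2y + 4z = 45 (e.g. by elimination or Cramer's rule, determinant = -413) gives (3, -7, 4).

(3, -7, 4)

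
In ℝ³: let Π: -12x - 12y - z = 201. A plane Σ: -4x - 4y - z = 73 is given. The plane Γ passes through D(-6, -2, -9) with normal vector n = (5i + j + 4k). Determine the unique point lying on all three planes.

Γ: n·r = n·D gives 5x + y + 4z = -68.
Solving the 3×3 linear system -12x - 12y - z = 201, -4x - 4y - z = 73, 5x + y + 4z = -68 (e.g. by elimination or Cramer's rule, determinant = 32) gives (-4, -12, -9).

(-4, -12, -9)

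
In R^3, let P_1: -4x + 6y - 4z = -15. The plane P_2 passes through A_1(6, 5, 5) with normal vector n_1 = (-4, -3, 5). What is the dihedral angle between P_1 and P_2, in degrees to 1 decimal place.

P_2: n_1·r = n_1·A_1 gives -4x - 3y + 5z = -14.
cos θ = |n₁·n₂| / (|n₁||n₂|) = |-22| / (√68 · √50).
θ = arccos(0.37730) ≈ 67.8°.

67.8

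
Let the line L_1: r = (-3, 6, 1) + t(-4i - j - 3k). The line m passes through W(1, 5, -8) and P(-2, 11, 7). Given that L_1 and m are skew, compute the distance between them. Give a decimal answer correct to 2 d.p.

A direction vector for m is P − W = (-3, 6, 15).
Common perpendicular direction n = (-4, -1, -3) × (-3, 6, 15) = (3, 69, -27).
With w = (1, 5, -8) − (-3, 6, 1) = (4, -1, -9), w · n = 186.
Distance = |w · n| / |n| = |186| / √5499 ≈ 2.51.

2.51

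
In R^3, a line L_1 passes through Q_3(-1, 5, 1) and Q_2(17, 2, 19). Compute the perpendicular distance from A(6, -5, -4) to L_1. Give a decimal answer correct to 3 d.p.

12.937

A direction vector for L_1 is Q_2 − Q_3 = (18, -3, 18).
Taking (-1, 5, 1) on L_1 with direction v = (18, -3, 18): w = A − (-1, 5, 1) = (7, -10, -5), and w × v = (-195, -216, 159).
Distance = |w × v| / |v| = √109962 / √657 ≈ 12.937.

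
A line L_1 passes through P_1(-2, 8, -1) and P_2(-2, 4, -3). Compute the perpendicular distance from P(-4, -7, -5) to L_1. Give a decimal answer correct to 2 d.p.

3.71

A direction vector for L_1 is P_2 − P_1 = (0, -4, -2).
Taking (-2, 8, -1) on L_1 with direction v = (0, -4, -2): w = P − (-2, 8, -1) = (-2, -15, -4), and w × v = (14, -4, 8).
Distance = |w × v| / |v| = √276 / √20 ≈ 3.71.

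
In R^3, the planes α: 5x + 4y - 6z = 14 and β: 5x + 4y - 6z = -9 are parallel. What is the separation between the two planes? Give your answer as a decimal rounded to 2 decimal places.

Same normal n = (5, 4, -6) with |n| = √77; distance = |14 − (-9)| / |n| = 23/√77 ≈ 2.62.

2.62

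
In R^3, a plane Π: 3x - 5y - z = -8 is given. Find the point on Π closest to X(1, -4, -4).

Foot = X − λn with λ = (n·X − d)/|n|² = (27 − (-8))/35 = 1.
Foot = (1, -4, -4) − 1·(3, -5, -1) = (-2, 1, -3).

(-2, 1, -3)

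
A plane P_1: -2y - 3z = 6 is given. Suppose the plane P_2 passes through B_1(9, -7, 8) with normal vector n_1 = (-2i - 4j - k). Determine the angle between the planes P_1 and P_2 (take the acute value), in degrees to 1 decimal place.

48.3

P_2: n_1·r = n_1·B_1 gives -2x - 4y - z = 2.
cos θ = |n₁·n₂| / (|n₁||n₂|) = |11| / (√13 · √21).
θ = arccos(0.66575) ≈ 48.3°.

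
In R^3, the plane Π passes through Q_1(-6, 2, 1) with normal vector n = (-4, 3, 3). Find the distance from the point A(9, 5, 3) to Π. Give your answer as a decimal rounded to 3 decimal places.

7.717

Π: n·r = n·Q_1 gives -4x + 3y + 3z = 33.
n·A − d = (-4)·(9) + (3)·(5) + (3)·(3) − 33 = -45; |n| = √34.
Distance = |-45| / √34 = 45/√34 ≈ 7.717.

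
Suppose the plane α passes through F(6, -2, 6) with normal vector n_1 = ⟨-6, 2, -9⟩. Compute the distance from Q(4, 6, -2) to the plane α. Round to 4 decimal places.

9.0909

α: n_1·r = n_1·F gives -6x + 2y - 9z = -94.
n·Q − d = (-6)·(4) + (2)·(6) + (-9)·(-2) − (-94) = 100; |n| = √121.
Distance = |100| / √121 = 100/√121 ≈ 9.0909.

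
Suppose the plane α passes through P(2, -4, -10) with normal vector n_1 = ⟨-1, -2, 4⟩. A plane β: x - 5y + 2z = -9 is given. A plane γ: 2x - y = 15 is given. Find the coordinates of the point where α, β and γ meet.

α: n_1·r = n_1·P gives -x - 2y + 4z = -34.
Solving the 3×3 linear system -x - 2y + 4z = -34, x - 5y + 2z = -9, 2x - y = 15 (e.g. by elimination or Cramer's rule, determinant = 26) gives (8, 1, -6).

(8, 1, -6)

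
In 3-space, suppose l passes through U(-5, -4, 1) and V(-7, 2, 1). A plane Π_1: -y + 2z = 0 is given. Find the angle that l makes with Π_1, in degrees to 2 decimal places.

A direction vector for l is V − U = (-2, 6, 0).
sin θ = |n·v| / (|n||v|) = |-6| / (√5 · √40) = 0.42426.
θ ≈ 25.10°.

25.10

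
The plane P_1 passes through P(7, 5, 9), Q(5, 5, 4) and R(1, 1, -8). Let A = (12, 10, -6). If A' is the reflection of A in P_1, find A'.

PQ = (-2, 0, -5), PR = (-6, -4, -17); a normal to P_1 is PQ × PR = (-20, -4, 8).
Using P: P_1 has equation -20x - 4y + 8z = -88.
λ = (n·A − d)/|n|² = (-328 − (-88))/480 = -1/2.
Reflection = A − 2λn = (12, 10, -6) − (-1)·(-20, -4, 8) = (-8, 6, 2).

(-8, 6, 2)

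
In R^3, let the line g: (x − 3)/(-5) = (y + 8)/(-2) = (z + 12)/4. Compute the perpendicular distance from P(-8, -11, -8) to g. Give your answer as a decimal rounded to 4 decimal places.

g has direction (-5, -2, 4) through (3, -8, -12).
Taking (3, -8, -12) on g with direction v = (-5, -2, 4): w = P − (3, -8, -12) = (-11, -3, 4), and w × v = (-4, 24, 7).
Distance = |w × v| / |v| = √641 / √45 ≈ 3.7742.

3.7742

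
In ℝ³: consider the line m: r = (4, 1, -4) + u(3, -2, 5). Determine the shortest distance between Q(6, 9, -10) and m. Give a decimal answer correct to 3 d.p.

Taking (4, 1, -4) on m with direction v = (3, -2, 5): w = Q − (4, 1, -4) = (2, 8, -6), and w × v = (28, -28, -28).
Distance = |w × v| / |v| = √2352 / √38 ≈ 7.867.

7.867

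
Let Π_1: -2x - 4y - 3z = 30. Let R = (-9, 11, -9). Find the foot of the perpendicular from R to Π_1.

(-11, 7, -12)

Foot = R − λn with λ = (n·R − d)/|n|² = (1 − 30)/29 = -1.
Foot = (-9, 11, -9) − (-1)·(-2, -4, -3) = (-11, 7, -12).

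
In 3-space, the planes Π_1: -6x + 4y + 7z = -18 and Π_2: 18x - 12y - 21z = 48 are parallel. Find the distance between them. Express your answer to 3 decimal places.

0.199

Rescale Π_2 by 1/(-3): -6x + 4y + 7z = -16. Then distance = |-18 − (-16)| / √101 ≈ 0.199.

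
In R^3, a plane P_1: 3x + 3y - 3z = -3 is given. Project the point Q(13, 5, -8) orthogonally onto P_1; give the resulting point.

(4, -4, 1)

Foot = Q − λn with λ = (n·Q − d)/|n|² = (78 − (-3))/27 = 3.
Foot = (13, 5, -8) − 3·(3, 3, -3) = (4, -4, 1).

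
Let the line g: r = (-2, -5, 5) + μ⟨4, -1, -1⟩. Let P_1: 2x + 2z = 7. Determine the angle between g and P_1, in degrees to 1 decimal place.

30.0

sin θ = |n·v| / (|n||v|) = |6| / (√8 · √18) = 0.50000.
θ ≈ 30.0°.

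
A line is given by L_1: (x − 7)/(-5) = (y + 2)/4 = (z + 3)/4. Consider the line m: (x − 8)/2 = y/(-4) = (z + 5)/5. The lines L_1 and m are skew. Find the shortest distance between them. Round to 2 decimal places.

L_1 has direction (-5, 4, 4) through (7, -2, -3).
m has direction (2, -4, 5) through (8, 0, -5).
Common perpendicular direction n = (-5, 4, 4) × (2, -4, 5) = (36, 33, 12).
With w = (8, 0, -5) − (7, -2, -3) = (1, 2, -2), w · n = 78.
Distance = |w · n| / |n| = |78| / √2529 ≈ 1.55.

1.55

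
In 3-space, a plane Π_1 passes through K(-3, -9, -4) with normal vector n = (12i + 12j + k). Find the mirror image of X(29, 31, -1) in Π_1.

Π_1: n·r = n·K gives 12x + 12y + z = -148.
λ = (n·X − d)/|n|² = (719 − (-148))/289 = 3.
Reflection = X − 2λn = (29, 31, -1) − 6·(12, 12, 1) = (-43, -41, -7).

(-43, -41, -7)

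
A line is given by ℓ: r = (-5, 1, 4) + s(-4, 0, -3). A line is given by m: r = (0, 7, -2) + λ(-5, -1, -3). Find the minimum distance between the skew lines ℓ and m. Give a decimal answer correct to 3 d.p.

3.601

Common perpendicular direction n = (-4, 0, -3) × (-5, -1, -3) = (-3, 3, 4).
With w = (0, 7, -2) − (-5, 1, 4) = (5, 6, -6), w · n = -21.
Distance = |w · n| / |n| = |-21| / √34 ≈ 3.601.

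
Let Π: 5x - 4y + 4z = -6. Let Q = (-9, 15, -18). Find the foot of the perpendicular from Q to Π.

(6, 3, -6)

Foot = Q − λn with λ = (n·Q − d)/|n|² = (-177 − (-6))/57 = -3.
Foot = (-9, 15, -18) − (-3)·(5, -4, 4) = (6, 3, -6).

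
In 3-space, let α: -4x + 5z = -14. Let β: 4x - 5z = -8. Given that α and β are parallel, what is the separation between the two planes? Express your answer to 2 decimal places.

3.44

Rescale β by 1/(-1): -4x + 5z = 8. Then distance = |-14 − 8| / √41 ≈ 3.44.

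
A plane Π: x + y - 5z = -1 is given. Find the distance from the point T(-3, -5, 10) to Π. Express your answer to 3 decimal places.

10.970

n·T − d = (1)·(-3) + (1)·(-5) + (-5)·(10) − (-1) = -57; |n| = √27.
Distance = |-57| / √27 = 57/√27 ≈ 10.970.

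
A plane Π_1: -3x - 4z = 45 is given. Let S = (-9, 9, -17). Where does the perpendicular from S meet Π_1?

Foot = S − λn with λ = (n·S − d)/|n|² = (95 − 45)/25 = 2.
Foot = (-9, 9, -17) − 2·(-3, 0, -4) = (-3, 9, -9).

(-3, 9, -9)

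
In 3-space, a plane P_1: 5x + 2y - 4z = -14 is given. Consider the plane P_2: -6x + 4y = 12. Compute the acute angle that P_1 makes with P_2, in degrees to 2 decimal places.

62.95

cos θ = |n₁·n₂| / (|n₁||n₂|) = |-22| / (√45 · √52).
θ = arccos(0.45479) ≈ 62.95°.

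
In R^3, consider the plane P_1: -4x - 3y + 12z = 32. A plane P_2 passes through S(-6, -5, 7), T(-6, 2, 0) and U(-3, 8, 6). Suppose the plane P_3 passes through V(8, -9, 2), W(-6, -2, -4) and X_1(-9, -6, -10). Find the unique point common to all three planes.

ST = (0, 7, -7), SU = (3, 13, -1); a normal to P_2 is ST × SU = (84, -21, -21).
Using S: P_2 has equation 84x - 21y - 21z = -546.
VW = (-14, 7, -6), VX_1 = (-17, 3, -12); a normal to P_3 is VW × VX_1 = (-66, -66, 77).
Using V: P_3 has equation -66x - 66y + 77z = 220.
Solving the 3×3 linear system -4x - 3y + 12z = 32, 84x - 21y - 21z = -546, -66x - 66y + 77z = 220 (e.g. by elimination or Cramer's rule, determinant = -55902) gives (-5, 4, 2).

(-5, 4, 2)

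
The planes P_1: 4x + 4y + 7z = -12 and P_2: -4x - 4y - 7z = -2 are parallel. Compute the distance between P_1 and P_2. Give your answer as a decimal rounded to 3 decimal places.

Rescale P_2 by 1/(-1): 4x + 4y + 7z = 2. Then distance = |-12 − 2| / √81 ≈ 1.556.

1.556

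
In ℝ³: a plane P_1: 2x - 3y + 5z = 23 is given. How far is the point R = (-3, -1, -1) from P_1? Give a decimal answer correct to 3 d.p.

n·R − d = (2)·(-3) + (-3)·(-1) + (5)·(-1) − 23 = -31; |n| = √38.
Distance = |-31| / √38 = 31/√38 ≈ 5.029.

5.029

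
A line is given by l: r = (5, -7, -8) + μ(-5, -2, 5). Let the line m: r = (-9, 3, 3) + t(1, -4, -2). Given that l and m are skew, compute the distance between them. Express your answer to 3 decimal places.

Common perpendicular direction n = (-5, -2, 5) × (1, -4, -2) = (24, -5, 22).
With w = (-9, 3, 3) − (5, -7, -8) = (-14, 10, 11), w · n = -144.
Distance = |w · n| / |n| = |-144| / √1085 ≈ 4.372.

4.372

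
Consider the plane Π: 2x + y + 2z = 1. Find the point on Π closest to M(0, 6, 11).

(-6, 3, 5)

Foot = M − λn with λ = (n·M − d)/|n|² = (28 − 1)/9 = 3.
Foot = (0, 6, 11) − 3·(2, 1, 2) = (-6, 3, 5).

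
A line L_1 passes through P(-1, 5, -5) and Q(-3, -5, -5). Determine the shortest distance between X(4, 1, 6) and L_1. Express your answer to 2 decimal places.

12.38

A direction vector for L_1 is Q − P = (-2, -10, 0).
Taking (-1, 5, -5) on L_1 with direction v = (-2, -10, 0): w = X − (-1, 5, -5) = (5, -4, 11), and w × v = (110, -22, -58).
Distance = |w × v| / |v| = √15948 / √104 ≈ 12.38.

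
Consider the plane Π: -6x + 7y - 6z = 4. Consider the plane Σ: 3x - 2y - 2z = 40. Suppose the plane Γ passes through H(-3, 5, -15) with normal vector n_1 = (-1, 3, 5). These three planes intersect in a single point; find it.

Γ: n_1·r = n_1·H gives -x + 3y + 5z = -57.
Solving the 3×3 linear system -6x + 7y - 6z = 4, 3x - 2y - 2z = 40, -x + 3y + 5z = -57 (e.g. by elimination or Cramer's rule, determinant = -109) gives (6, -2, -9).

(6, -2, -9)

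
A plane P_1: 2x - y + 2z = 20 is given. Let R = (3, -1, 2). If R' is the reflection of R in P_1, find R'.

λ = (n·R − d)/|n|² = (11 − 20)/9 = -1.
Reflection = R − 2λn = (3, -1, 2) − (-2)·(2, -1, 2) = (7, -3, 6).

(7, -3, 6)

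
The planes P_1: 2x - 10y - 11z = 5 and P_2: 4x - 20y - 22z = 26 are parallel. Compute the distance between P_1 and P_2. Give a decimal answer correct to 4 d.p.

0.5333

Rescale P_2 by 1/2: 2x - 10y - 11z = 13. Then distance = |5 − 13| / √225 ≈ 0.5333.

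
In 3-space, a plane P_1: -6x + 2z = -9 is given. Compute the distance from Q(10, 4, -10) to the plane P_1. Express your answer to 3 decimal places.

11.226

n·Q − d = (-6)·(10) + (0)·(4) + (2)·(-10) − (-9) = -71; |n| = √40.
Distance = |-71| / √40 = 71/√40 ≈ 11.226.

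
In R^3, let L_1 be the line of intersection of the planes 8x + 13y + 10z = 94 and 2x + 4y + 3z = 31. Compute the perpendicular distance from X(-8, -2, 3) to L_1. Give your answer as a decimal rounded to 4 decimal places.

8.6089

Direction of L_1: (8, 13, 10) × (2, 4, 3) = (-1, -4, 6).
A point on L_1: solving the two plane equations with x = -5 gives (-5, 8, 3).
Taking (-5, 8, 3) on L_1 with direction v = (-1, -4, 6): w = X − (-5, 8, 3) = (-3, -10, 0), and w × v = (-60, 18, 2).
Distance = |w × v| / |v| = √3928 / √53 ≈ 8.6089.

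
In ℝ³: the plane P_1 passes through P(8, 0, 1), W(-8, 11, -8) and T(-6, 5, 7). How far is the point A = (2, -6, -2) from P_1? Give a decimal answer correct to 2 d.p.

8.57

PW = (-16, 11, -9), PT = (-14, 5, 6); a normal to P_1 is PW × PT = (111, 222, 74).
Using P: P_1 has equation 111x + 222y + 74z = 962.
n·A − d = (111)·(2) + (222)·(-6) + (74)·(-2) − 962 = -2220; |n| = √67081.
Distance = |-2220| / √67081 = 2220/√67081 ≈ 8.57.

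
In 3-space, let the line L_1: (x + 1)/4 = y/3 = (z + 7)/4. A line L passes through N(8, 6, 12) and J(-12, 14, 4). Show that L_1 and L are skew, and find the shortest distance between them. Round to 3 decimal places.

L_1 has direction (4, 3, 4) through (-1, 0, -7).
A direction vector for L is J − N = (-20, 8, -8).
Common perpendicular direction n = (4, 3, 4) × (-20, 8, -8) = (-56, -48, 92).
With w = (8, 6, 12) − (-1, 0, -7) = (9, 6, 19), w · n = 956.
Since n ≠ 0 the lines are not parallel, and w · n = 956 ≠ 0 so they do not intersect; hence they are skew.
Distance = |w · n| / |n| = |956| / √13904 ≈ 8.108.

8.108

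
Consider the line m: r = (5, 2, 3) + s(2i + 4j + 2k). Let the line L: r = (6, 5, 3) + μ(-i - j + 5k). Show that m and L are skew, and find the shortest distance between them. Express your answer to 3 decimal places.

Common perpendicular direction n = (2, 4, 2) × (-1, -1, 5) = (22, -12, 2).
With w = (6, 5, 3) − (5, 2, 3) = (1, 3, 0), w · n = -14.
Since n ≠ 0 the lines are not parallel, and w · n = -14 ≠ 0 so they do not intersect; hence they are skew.
Distance = |w · n| / |n| = |-14| / √632 ≈ 0.557.

0.557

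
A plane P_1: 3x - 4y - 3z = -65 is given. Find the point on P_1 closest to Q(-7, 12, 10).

Foot = Q − λn with λ = (n·Q − d)/|n|² = (-99 − (-65))/34 = -1.
Foot = (-7, 12, 10) − (-1)·(3, -4, -3) = (-4, 8, 7).

(-4, 8, 7)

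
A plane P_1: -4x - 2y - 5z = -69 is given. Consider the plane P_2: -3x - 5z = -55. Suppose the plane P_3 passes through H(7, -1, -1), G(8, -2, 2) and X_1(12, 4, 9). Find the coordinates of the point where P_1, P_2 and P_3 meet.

HG = (1, -1, 3), HX_1 = (5, 5, 10); a normal to P_3 is HG × HX_1 = (-25, 5, 10).
Using H: P_3 has equation -25x + 5y + 10z = -190.
Solving the 3×3 linear system -4x - 2y - 5z = -69, -3x - 5z = -55, -25x + 5y + 10z = -190 (e.g. by elimination or Cramer's rule, determinant = -335) gives (10, 2, 5).

(10, 2, 5)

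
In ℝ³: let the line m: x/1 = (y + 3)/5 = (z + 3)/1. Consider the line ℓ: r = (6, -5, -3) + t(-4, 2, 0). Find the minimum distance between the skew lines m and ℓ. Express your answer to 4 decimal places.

m has direction (1, 5, 1) through (0, -3, -3).
Common perpendicular direction n = (1, 5, 1) × (-4, 2, 0) = (-2, -4, 22).
With w = (6, -5, -3) − (0, -3, -3) = (6, -2, 0), w · n = -4.
Distance = |w · n| / |n| = |-4| / √504 ≈ 0.1782.

0.1782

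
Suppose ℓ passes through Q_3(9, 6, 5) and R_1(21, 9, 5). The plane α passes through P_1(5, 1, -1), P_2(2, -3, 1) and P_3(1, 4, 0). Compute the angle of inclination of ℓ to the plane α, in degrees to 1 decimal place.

23.5

A direction vector for ℓ is R_1 − Q_3 = (12, 3, 0).
P_1P_2 = (-3, -4, 2), P_1P_3 = (-4, 3, 1); a normal to α is P_1P_2 × P_1P_3 = (-10, -5, -25).
Using P_1: α has equation -10x - 5y - 25z = -30.
sin θ = |n·v| / (|n||v|) = |-135| / (√750 · √153) = 0.39853.
θ ≈ 23.5°.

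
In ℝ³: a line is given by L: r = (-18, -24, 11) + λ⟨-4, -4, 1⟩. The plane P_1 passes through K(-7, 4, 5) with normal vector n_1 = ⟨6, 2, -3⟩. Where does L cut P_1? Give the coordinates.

(-2, -8, 7)

P_1: n_1·r = n_1·K gives 6x + 2y - 3z = -49.
Substitute r = (-18, -24, 11) + t(-4, -4, 1) into the plane: -189 + (-35)t = -49, so t = -4.
Intersection: (-18, -24, 11) + (-4)·(-4, -4, 1) = (-2, -8, 7).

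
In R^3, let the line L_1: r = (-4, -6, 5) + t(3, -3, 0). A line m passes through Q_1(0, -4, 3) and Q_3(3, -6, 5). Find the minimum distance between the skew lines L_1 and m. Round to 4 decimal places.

A direction vector for m is Q_3 − Q_1 = (3, -2, 2).
Common perpendicular direction n = (3, -3, 0) × (3, -2, 2) = (-6, -6, 3).
With w = (0, -4, 3) − (-4, -6, 5) = (4, 2, -2), w · n = -42.
Distance = |w · n| / |n| = |-42| / √81 ≈ 4.6667.

4.6667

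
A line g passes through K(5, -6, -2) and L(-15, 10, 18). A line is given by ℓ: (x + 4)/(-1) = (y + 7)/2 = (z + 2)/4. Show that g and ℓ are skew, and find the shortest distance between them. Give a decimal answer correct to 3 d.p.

4.004

A direction vector for g is L − K = (-20, 16, 20).
ℓ has direction (-1, 2, 4) through (-4, -7, -2).
Common perpendicular direction n = (-20, 16, 20) × (-1, 2, 4) = (24, 60, -24).
With w = (-4, -7, -2) − (5, -6, -2) = (-9, -1, 0), w · n = -276.
Since n ≠ 0 the lines are not parallel, and w · n = -276 ≠ 0 so they do not intersect; hence they are skew.
Distance = |w · n| / |n| = |-276| / √4752 ≈ 4.004.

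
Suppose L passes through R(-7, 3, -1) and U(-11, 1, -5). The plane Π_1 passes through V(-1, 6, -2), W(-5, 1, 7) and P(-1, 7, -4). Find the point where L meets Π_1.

A direction vector for L is U − R = (-4, -2, -4).
VW = (-4, -5, 9), VP = (0, 1, -2); a normal to Π_1 is VW × VP = (1, -8, -4).
Using V: Π_1 has equation x - 8y - 4z = -41.
Substitute r = (-7, 3, -1) + t(-4, -2, -4) into the plane: -27 + 28t = -41, so t = -1/2.
Intersection: (-7, 3, -1) + (-1/2)·(-4, -2, -4) = (-5, 4, 1).

(-5, 4, 1)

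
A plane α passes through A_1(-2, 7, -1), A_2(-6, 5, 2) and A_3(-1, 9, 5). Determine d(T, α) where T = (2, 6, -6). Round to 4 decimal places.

2.0909

A_1A_2 = (-4, -2, 3), A_1A_3 = (1, 2, 6); a normal to α is A_1A_2 × A_1A_3 = (-18, 27, -6).
Using A_1: α has equation -18x + 27y - 6z = 231.
n·T − d = (-18)·(2) + (27)·(6) + (-6)·(-6) − 231 = -69; |n| = √1089.
Distance = |-69| / √1089 = 69/√1089 ≈ 2.0909.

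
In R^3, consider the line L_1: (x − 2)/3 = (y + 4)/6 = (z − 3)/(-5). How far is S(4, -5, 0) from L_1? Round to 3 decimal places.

L_1 has direction (3, 6, -5) through (2, -4, 3).
Taking (2, -4, 3) on L_1 with direction v = (3, 6, -5): w = S − (2, -4, 3) = (2, -1, -3), and w × v = (23, 1, 15).
Distance = |w × v| / |v| = √755 / √70 ≈ 3.284.

3.284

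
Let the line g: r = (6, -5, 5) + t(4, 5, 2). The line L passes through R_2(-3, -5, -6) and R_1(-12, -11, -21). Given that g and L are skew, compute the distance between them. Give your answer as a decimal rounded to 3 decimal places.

A direction vector for L is R_1 − R_2 = (-9, -6, -15).
Common perpendicular direction n = (4, 5, 2) × (-9, -6, -15) = (-63, 42, 21).
With w = (-3, -5, -6) − (6, -5, 5) = (-9, 0, -11), w · n = 336.
Distance = |w · n| / |n| = |336| / √6174 ≈ 4.276.

4.276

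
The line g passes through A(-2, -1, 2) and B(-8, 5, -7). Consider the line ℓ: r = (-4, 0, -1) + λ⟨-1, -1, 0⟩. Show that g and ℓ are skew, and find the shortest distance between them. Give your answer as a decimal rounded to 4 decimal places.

A direction vector for g is B − A = (-6, 6, -9).
Common perpendicular direction n = (-6, 6, -9) × (-1, -1, 0) = (-9, 9, 12).
With w = (-4, 0, -1) − (-2, -1, 2) = (-2, 1, -3), w · n = -9.
Since n ≠ 0 the lines are not parallel, and w · n = -9 ≠ 0 so they do not intersect; hence they are skew.
Distance = |w · n| / |n| = |-9| / √306 ≈ 0.5145.

0.5145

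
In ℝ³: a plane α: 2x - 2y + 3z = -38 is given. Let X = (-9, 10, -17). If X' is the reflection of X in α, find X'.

(3, -2, 1)

λ = (n·X − d)/|n|² = (-89 − (-38))/17 = -3.
Reflection = X − 2λn = (-9, 10, -17) − (-6)·(2, -2, 3) = (3, -2, 1).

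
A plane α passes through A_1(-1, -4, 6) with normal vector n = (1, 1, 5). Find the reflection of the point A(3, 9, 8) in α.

(1, 7, -2)

α: n·r = n·A_1 gives x + y + 5z = 25.
λ = (n·A − d)/|n|² = (52 − 25)/27 = 1.
Reflection = A − 2λn = (3, 9, 8) − 2·(1, 1, 5) = (1, 7, -2).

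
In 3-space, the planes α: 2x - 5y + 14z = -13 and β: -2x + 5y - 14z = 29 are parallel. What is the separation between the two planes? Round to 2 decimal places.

1.07

Rescale β by 1/(-1): 2x - 5y + 14z = -29. Then distance = |-13 − (-29)| / √225 ≈ 1.07.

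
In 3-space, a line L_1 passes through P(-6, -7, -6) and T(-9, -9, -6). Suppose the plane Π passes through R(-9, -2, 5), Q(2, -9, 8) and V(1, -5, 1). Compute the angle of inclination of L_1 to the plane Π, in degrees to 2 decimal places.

A direction vector for L_1 is T − P = (-3, -2, 0).
RQ = (11, -7, 3), RV = (10, -3, -4); a normal to Π is RQ × RV = (37, 74, 37).
Using R: Π has equation 37x + 74y + 37z = -296.
sin θ = |n·v| / (|n||v|) = |-259| / (√8214 · √13) = 0.79259.
θ ≈ 52.43°.

52.43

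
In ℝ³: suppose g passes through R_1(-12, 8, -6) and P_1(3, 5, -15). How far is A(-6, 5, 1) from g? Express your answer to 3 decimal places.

A direction vector for g is P_1 − R_1 = (15, -3, -9).
Taking (-12, 8, -6) on g with direction v = (15, -3, -9): w = A − (-12, 8, -6) = (6, -3, 7), and w × v = (48, 159, 27).
Distance = |w × v| / |v| = √28314 / √315 ≈ 9.481.

9.481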